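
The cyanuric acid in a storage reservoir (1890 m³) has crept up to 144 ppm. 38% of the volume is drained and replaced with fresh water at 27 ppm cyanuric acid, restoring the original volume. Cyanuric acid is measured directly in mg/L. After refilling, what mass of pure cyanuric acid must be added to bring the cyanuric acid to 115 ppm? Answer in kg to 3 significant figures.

29.2 kg

Volume: 1890 m³ = 1,890,000 L.
After draining 38% and refilling: 144 × 0.62 + 27 × 0.38 = 99.54 ppm.
Deficit to target: 115 − 99.54 = 15.46 mg/L.
Mass: 15.46 mg/L × 1,890,000 L = 29,220 g cyanuric acid.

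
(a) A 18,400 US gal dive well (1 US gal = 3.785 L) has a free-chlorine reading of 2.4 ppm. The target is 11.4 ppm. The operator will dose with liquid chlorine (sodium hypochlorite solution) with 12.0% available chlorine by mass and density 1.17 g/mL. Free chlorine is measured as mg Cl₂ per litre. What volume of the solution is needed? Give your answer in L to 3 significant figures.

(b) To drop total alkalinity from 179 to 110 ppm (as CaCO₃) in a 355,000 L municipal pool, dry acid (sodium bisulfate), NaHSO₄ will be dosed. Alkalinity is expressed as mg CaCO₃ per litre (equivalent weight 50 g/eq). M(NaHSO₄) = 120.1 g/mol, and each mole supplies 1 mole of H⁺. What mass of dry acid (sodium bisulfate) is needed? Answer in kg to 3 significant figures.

(a) 4.46 L; (b) 58.8 kg

(a) Volume: 18,400 US gal × 3.785 L/gal = 69,644 L.
(a) Chlorine deficit: 11.4 − 2.4 = 9 ppm = 9 mg/L as Cl₂.
(a) Cl₂ equivalent needed: 9 mg/L × 69,644 L = 626,800 mg = 626.8 g.
(a) Product at 12.0% available chlorine: 626.8 / 0.12 = 5223 g.
(a) Volume at density 1.17 g/mL: 5223 g ÷ 1.17 g/mL = 4464 mL.

(b) Alkalinity to neutralize: (179 − 110) = 69 mg/L as CaCO₃ × 355,000 L = 24,500 g as CaCO₃.
(b) Equivalents of H⁺ required: 24,500 ÷ 50 g/eq = 489.9 eq = 489.9 mol NaHSO₄.
(b) Mass of NaHSO₄: 489.9 × 120.1 = 58,840 g.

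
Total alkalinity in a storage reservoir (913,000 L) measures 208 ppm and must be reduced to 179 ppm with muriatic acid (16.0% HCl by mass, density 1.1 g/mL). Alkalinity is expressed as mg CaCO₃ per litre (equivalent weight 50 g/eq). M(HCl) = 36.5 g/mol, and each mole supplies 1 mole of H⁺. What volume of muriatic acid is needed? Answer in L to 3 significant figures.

110 L

Alkalinity to neutralize: (208 − 179) = 29 mg/L as CaCO₃ × 913,000 L = 26,480 g as CaCO₃.
Equivalents of H⁺ required: 26,480 ÷ 50 g/eq = 529.5 eq = 529.5 mol HCl.
Mass of HCl: 529.5 × 36.5 = 19,330 g.
Mass of 16.0% solution: 19,330 / 0.16 = 120,800 g.
Volume: 120,800 g ÷ 1.1 g/mL = 109,800 mL.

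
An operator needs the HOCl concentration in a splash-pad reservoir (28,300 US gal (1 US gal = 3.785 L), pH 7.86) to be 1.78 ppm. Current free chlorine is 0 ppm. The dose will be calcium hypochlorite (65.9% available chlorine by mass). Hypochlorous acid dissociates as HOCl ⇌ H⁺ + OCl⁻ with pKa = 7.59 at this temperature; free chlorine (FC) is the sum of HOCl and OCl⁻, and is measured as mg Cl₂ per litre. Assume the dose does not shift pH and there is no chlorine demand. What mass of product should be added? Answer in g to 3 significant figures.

828 g

Volume: 28,300 US gal × 3.785 L/gal = 107,116 L.
[OCl⁻]/[HOCl] = 10^(pH − pKa) = 10^(7.86 − 7.59) = 1.862; fraction as HOCl = 1/(1 + 1.862) = 0.3494.
Free chlorine required for 1.78 ppm HOCl: 1.78 / 0.3494 = 5.095 ppm.
FC to add: 5.095 − 0 = 5.095 mg/L as Cl₂.
Cl₂ equivalent: 5.095 mg/L × 107,116 L = 545.7 g.
Product at 65.9% available Cl: 545.7 / 0.659 = 828.1 g.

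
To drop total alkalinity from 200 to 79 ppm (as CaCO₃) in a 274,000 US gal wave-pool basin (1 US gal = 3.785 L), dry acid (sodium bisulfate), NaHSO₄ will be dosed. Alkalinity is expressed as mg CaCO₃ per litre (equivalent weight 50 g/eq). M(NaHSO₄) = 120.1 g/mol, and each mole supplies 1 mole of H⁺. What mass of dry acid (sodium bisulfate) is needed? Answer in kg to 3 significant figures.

Volume: 274,000 US gal × 3.785 L/gal = 1,037,090 L.
Alkalinity to neutralize: (200 − 79) = 121 mg/L as CaCO₃ × 1,037,090 L = 125,500 g as CaCO₃.
Equivalents of H⁺ required: 125,500 ÷ 50 g/eq = 2510 eq = 2510 mol NaHSO₄.
Mass of NaHSO₄: 2510 × 120.1 = 301,400 g.

301 kg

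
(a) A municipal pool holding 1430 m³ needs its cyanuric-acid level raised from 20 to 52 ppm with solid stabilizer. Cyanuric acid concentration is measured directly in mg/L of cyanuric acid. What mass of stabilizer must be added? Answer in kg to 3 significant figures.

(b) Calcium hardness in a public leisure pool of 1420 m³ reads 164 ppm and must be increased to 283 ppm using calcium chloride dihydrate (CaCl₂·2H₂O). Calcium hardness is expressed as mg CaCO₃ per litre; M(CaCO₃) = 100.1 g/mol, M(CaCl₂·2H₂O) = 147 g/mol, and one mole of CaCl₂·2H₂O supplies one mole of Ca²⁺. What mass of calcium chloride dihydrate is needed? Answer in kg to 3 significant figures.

(a) 45.8 kg; (b) 248 kg

(a) Volume: 1430 m³ = 1,430,000 L.
(a) CYA to add: (52 − 20) = 32 mg/L × 1,430,000 L = 45,760 g cyanuric acid.

(b) Volume: 1420 m³ = 1,420,000 L.
(b) Hardness to add: (283 − 164) = 119 mg/L as CaCO₃ × 1,420,000 L = 169,000 g as CaCO₃.
(b) Moles of Ca²⁺ (1 mol Ca²⁺ ≡ 1 mol CaCO₃): 169,000 / 100.1 g/mol = 1688 mol.
(b) Mass of CaCl₂·2H₂O: 1688 × 147 = 248,200 g.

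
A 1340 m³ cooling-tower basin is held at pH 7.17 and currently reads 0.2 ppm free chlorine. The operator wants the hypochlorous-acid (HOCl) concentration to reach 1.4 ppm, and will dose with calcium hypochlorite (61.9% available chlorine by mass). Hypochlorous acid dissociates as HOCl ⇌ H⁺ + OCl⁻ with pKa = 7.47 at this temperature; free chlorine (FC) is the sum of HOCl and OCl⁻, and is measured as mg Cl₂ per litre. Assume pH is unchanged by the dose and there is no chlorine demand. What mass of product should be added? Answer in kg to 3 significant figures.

4.12 kg

Volume: 1340 m³ = 1,340,000 L.
[OCl⁻]/[HOCl] = 10^(pH − pKa) = 10^(7.17 − 7.47) = 0.5012; fraction as HOCl = 1/(1 + 0.5012) = 0.6661.
Free chlorine required for 1.4 ppm HOCl: 1.4 / 0.6661 = 2.102 ppm.
FC to add: 2.102 − 0.2 = 1.902 mg/L as Cl₂.
Cl₂ equivalent: 1.902 mg/L × 1,340,000 L = 2548 g.
Product at 61.9% available Cl: 2548 / 0.619 = 4117 g.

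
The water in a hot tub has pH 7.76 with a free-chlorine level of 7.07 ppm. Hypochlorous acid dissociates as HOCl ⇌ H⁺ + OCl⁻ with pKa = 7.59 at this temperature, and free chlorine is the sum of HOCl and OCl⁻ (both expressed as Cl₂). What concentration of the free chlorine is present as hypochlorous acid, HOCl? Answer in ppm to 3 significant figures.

[OCl⁻]/[HOCl] = 10^(pH − pKa) = 10^(7.76 − 7.59) = 10^0.17 = 1.479.
Fraction as HOCl = 1 / (1 + 1.479) = 0.4034.
HOCl = 0.4034 × 7.07 ppm = 2.852 ppm.

2.85 ppm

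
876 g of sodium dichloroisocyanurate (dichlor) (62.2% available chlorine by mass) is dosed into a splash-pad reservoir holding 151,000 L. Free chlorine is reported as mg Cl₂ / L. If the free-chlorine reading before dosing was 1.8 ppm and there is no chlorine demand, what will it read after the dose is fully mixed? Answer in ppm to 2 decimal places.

Available chlorine delivered: 876 g × 0.622 = 544.9 g as Cl₂.
Concentration rise: 544.9 g / 151,000 L = 3.608 mg/L = 3.61 ppm.
Final FC: 1.8 + 3.61 = 5.41 ppm.

5.41 ppm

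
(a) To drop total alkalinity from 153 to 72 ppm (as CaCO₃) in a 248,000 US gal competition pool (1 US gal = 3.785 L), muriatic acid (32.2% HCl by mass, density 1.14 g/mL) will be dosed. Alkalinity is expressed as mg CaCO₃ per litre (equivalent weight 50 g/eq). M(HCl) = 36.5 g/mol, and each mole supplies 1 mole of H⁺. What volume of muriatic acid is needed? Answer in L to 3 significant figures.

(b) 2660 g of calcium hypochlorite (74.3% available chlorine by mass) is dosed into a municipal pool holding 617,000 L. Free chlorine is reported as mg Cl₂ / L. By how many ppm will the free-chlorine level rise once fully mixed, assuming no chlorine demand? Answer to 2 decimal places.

(a) 151 L; (b) 3.20 ppm

(a) Volume: 248,000 US gal × 3.785 L/gal = 938,680 L.
(a) Alkalinity to neutralize: (153 − 72) = 81 mg/L as CaCO₃ × 938,680 L = 76,030 g as CaCO₃.
(a) Equivalents of H⁺ required: 76,030 ÷ 50 g/eq = 1521 eq = 1521 mol HCl.
(a) Mass of HCl: 1521 × 36.5 = 55,500 g.
(a) Mass of 32.2% solution: 55,500 / 0.322 = 172,400 g.
(a) Volume: 172,400 g ÷ 1.14 g/mL = 151,200 mL.

(b) Available chlorine delivered: 2660 g × 0.743 = 1976 g as Cl₂.
(b) Concentration rise: 1976 g / 617,000 L = 3.203 mg/L = 3.20 ppm.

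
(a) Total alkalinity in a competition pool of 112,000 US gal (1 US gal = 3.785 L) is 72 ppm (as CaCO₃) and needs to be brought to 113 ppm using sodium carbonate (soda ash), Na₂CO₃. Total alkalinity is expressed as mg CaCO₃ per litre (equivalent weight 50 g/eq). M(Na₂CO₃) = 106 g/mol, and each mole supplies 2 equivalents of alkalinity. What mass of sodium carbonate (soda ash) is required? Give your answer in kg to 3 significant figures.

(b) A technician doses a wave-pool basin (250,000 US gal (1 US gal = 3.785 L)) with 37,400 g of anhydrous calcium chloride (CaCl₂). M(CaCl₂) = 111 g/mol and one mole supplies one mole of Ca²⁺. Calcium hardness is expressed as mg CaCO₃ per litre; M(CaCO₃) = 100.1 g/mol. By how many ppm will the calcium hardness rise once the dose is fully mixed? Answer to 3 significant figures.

(a) 18.4 kg; (b) 35.6 ppm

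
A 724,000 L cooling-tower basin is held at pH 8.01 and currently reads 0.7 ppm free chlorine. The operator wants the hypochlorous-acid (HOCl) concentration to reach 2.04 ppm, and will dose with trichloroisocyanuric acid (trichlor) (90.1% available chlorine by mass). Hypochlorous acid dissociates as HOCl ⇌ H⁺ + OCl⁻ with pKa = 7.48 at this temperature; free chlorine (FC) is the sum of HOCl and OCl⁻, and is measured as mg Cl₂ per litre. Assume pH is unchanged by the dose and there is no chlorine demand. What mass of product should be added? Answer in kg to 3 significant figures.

[OCl⁻]/[HOCl] = 10^(pH − pKa) = 10^(8.01 − 7.48) = 3.388; fraction as HOCl = 1/(1 + 3.388) = 0.2279.
Free chlorine required for 2.04 ppm HOCl: 2.04 / 0.2279 = 8.952 ppm.
FC to add: 8.952 − 0.7 = 8.252 mg/L as Cl₂.
Cl₂ equivalent: 8.252 mg/L × 724,000 L = 5975 g.
Product at 90.1% available Cl: 5975 / 0.901 = 6631 g.

6.63 kg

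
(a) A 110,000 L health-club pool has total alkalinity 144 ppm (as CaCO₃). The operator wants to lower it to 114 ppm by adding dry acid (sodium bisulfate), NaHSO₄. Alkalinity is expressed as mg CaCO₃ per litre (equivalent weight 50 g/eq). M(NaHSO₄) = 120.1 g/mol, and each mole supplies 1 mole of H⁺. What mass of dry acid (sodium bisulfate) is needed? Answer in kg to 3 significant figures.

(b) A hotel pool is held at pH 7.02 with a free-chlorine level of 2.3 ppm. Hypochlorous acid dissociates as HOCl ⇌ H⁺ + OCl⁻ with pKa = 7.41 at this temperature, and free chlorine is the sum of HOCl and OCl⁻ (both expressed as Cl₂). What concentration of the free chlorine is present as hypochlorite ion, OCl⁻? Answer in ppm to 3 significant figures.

(a) Alkalinity to neutralize: (144 − 114) = 30 mg/L as CaCO₃ × 110,000 L = 3300 g as CaCO₃.
(a) Equivalents of H⁺ required: 3300 ÷ 50 g/eq = 66 eq = 66 mol NaHSO₄.
(a) Mass of NaHSO₄: 66 × 120.1 = 7927 g.

(b) [OCl⁻]/[HOCl] = 10^(pH − pKa) = 10^(7.02 − 7.41) = 10^-0.39 = 0.4074.
(b) Fraction as HOCl = 1 / (1 + 0.4074) = 0.7105.
(b) OCl⁻ = (1 − 0.7105) × 2.3 ppm = 0.6658 ppm.

(a) 7.93 kg; (b) 0.666 ppm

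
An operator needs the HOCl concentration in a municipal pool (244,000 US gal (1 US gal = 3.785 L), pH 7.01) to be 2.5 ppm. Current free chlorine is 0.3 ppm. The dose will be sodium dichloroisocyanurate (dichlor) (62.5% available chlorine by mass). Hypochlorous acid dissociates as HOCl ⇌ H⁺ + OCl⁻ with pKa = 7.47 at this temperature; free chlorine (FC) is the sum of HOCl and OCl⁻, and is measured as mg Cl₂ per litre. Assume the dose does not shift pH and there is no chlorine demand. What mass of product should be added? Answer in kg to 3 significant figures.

4.53 kg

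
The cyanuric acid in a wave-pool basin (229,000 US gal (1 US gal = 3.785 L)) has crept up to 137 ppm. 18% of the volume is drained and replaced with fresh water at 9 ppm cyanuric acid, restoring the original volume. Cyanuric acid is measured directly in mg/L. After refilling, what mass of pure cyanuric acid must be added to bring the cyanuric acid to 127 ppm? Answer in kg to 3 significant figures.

11.3 kg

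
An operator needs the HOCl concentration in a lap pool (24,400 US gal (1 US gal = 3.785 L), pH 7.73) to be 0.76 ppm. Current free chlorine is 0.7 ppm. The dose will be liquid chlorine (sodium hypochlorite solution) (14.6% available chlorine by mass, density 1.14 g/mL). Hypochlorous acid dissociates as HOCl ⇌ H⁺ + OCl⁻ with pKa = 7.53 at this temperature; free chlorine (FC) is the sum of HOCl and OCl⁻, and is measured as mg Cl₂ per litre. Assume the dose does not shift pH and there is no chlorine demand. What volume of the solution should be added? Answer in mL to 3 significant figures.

Volume: 24,400 US gal × 3.785 L/gal = 92,354 L.
[OCl⁻]/[HOCl] = 10^(pH − pKa) = 10^(7.73 − 7.53) = 1.585; fraction as HOCl = 1/(1 + 1.585) = 0.3869.
Free chlorine required for 0.76 ppm HOCl: 0.76 / 0.3869 = 1.965 ppm.
FC to add: 1.965 − 0.7 = 1.265 mg/L as Cl₂.
Cl₂ equivalent: 1.265 mg/L × 92,354 L = 116.8 g.
Product at 14.6% available Cl: 116.8 / 0.146 = 799.9 g.
Volume: 799.9 g ÷ 1.14 g/mL = 701.7 mL.

702 mL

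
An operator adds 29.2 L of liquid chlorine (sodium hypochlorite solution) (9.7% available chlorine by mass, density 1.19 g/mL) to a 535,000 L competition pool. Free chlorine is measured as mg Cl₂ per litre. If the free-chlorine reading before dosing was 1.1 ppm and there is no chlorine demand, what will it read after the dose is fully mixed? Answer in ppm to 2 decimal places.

7.40 ppm

Mass of solution: 29.2 L × 1000 mL/L × 1.19 g/mL = 34,750 g.
Available chlorine delivered: 34,750 g × 0.097 = 3371 g as Cl₂.
Concentration rise: 3371 g / 535,000 L = 6.3 mg/L = 6.30 ppm.
Final FC: 1.1 + 6.30 = 7.40 ppm.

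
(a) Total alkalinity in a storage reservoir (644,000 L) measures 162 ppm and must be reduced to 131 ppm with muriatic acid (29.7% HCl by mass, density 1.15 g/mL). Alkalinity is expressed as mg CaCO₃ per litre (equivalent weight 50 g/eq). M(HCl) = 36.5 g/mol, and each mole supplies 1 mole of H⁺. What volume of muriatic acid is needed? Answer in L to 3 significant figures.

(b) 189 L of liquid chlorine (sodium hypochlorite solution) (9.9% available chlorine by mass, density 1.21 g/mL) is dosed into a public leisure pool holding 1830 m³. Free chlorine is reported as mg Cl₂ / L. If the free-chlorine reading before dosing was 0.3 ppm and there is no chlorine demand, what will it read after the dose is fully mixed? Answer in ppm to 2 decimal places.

(a) 42.7 L; (b) 12.67 ppm

(a) Alkalinity to neutralize: (162 − 131) = 31 mg/L as CaCO₃ × 644,000 L = 19,960 g as CaCO₃.
(a) Equivalents of H⁺ required: 19,960 ÷ 50 g/eq = 399.3 eq = 399.3 mol HCl.
(a) Mass of HCl: 399.3 × 36.5 = 14,570 g.
(a) Mass of 29.7% solution: 14,570 / 0.297 = 49,070 g.
(a) Volume: 49,070 g ÷ 1.15 g/mL = 42,670 mL.

(b) Volume: 1830 m³ = 1,830,000 L.
(b) Mass of solution: 189 L × 1000 mL/L × 1.21 g/mL = 228,700 g.
(b) Available chlorine delivered: 228,700 g × 0.099 = 22,640 g as Cl₂.
(b) Concentration rise: 22,640 g / 1,830,000 L = 12.37 mg/L = 12.37 ppm.
(b) Final FC: 0.3 + 12.37 = 12.67 ppm.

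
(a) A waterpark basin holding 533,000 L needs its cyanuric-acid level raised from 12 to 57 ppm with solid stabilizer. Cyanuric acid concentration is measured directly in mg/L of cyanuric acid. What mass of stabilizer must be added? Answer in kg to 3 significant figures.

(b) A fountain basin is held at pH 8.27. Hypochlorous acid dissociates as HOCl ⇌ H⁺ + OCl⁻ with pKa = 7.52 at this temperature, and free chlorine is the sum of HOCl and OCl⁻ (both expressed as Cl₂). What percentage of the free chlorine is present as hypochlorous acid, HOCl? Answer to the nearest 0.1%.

(a) CYA to add: (57 − 12) = 45 mg/L × 533,000 L = 23,980 g cyanuric acid.

(b) [OCl⁻]/[HOCl] = 10^(pH − pKa) = 10^(8.27 − 7.52) = 10^0.75 = 5.623.
(b) Fraction as HOCl = 1 / (1 + 5.623) = 0.151.

(a) 24.0 kg; (b) 15.1%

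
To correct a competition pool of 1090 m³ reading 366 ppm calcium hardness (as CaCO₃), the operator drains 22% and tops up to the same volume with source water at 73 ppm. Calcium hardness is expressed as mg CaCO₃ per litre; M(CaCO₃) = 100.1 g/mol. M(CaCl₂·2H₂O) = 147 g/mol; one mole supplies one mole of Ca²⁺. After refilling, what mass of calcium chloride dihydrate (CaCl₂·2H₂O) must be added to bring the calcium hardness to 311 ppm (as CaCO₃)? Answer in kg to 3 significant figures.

15.1 kg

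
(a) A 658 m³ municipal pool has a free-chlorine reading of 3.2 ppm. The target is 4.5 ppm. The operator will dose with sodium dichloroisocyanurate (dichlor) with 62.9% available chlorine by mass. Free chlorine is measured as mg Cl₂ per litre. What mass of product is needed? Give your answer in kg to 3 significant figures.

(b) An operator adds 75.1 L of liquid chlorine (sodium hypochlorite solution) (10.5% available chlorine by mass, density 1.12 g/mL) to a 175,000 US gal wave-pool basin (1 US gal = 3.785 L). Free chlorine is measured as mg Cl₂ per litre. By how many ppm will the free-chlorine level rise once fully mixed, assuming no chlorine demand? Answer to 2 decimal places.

(a) 1.36 kg; (b) 13.33 ppm

(a) Volume: 658 m³ = 658,000 L.
(a) Chlorine deficit: 4.5 − 3.2 = 1.3 ppm = 1.3 mg/L as Cl₂.
(a) Cl₂ equivalent needed: 1.3 mg/L × 658,000 L = 855,400 mg = 855.4 g.
(a) Product at 62.9% available chlorine: 855.4 / 0.629 = 1360 g.

(b) Volume: 175,000 US gal × 3.785 L/gal = 662,375 L.
(b) Mass of solution: 75.1 L × 1000 mL/L × 1.12 g/mL = 84,110 g.
(b) Available chlorine delivered: 84,110 g × 0.105 = 8832 g as Cl₂.
(b) Concentration rise: 8832 g / 662,375 L = 13.33 mg/L = 13.33 ppm.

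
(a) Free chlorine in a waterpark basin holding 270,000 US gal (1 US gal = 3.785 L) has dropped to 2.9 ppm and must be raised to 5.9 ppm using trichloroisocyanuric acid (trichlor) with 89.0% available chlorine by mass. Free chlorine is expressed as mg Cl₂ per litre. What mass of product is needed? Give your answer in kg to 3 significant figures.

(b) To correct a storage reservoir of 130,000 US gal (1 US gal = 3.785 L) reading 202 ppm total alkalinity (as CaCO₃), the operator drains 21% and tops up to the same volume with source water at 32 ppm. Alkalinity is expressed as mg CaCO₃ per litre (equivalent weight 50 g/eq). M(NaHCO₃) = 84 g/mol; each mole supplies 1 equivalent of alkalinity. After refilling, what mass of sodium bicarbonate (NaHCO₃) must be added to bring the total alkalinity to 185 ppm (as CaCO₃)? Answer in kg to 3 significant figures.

(a) 3.44 kg; (b) 15.5 kg

(a) Volume: 270,000 US gal × 3.785 L/gal = 1,021,950 L.
(a) Chlorine deficit: 5.9 − 2.9 = 3 ppm = 3 mg/L as Cl₂.
(a) Cl₂ equivalent needed: 3 mg/L × 1,021,950 L = 3,066,000 mg = 3066 g.
(a) Product at 89.0% available chlorine: 3066 / 0.89 = 3445 g.

(b) Volume: 130,000 US gal × 3.785 L/gal = 492,050 L.
(b) After draining 21% and refilling: 202 × 0.79 + 32 × 0.21 = 166.3 ppm.
(b) Deficit to target: 185 − 166.3 = 18.7 mg/L.
(b) As CaCO₃: 18.7 mg/L × 492,050 L = 9201 g; ÷ 50 g/eq ÷ 1 = 184 mol NaHCO₃.
(b) Mass: 184 × 84 = 15,460 g.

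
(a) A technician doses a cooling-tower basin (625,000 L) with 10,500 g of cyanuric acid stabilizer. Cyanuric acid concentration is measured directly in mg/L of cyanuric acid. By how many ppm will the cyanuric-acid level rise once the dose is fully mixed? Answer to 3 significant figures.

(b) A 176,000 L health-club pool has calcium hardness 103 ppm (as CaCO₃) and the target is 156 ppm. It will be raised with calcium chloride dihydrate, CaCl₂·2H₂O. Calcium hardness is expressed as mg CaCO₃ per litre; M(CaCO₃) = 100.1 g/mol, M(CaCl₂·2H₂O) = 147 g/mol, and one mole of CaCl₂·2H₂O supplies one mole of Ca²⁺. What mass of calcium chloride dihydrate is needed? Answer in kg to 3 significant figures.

(a) 16.8 ppm; (b) 13.7 kg

(a) Rise: 10,500 g / 625,000 L × 1000 = 16.8 mg/L.

(b) Hardness to add: (156 − 103) = 53 mg/L as CaCO₃ × 176,000 L = 9328 g as CaCO₃.
(b) Moles of Ca²⁺ (1 mol Ca²⁺ ≡ 1 mol CaCO₃): 9328 / 100.1 g/mol = 93.19 mol.
(b) Mass of CaCl₂·2H₂O: 93.19 × 147 = 13,700 g.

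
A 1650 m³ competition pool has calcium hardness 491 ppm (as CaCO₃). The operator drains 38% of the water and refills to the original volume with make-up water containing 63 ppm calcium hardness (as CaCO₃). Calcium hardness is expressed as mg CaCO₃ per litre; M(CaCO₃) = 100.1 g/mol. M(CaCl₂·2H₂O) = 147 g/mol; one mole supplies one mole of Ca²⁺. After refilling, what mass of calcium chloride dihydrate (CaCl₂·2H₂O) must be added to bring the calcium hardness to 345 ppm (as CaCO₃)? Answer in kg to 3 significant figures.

40.3 kg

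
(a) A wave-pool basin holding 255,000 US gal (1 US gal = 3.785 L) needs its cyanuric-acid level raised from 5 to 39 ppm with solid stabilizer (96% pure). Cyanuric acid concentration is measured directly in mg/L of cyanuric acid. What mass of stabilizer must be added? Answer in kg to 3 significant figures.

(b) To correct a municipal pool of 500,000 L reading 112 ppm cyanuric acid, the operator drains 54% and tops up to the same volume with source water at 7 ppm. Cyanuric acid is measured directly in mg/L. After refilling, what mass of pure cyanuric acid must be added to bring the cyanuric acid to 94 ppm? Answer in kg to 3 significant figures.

(a) Volume: 255,000 US gal × 3.785 L/gal = 965,175 L.
(a) CYA to add: (39 − 5) = 34 mg/L × 965,175 L = 32,820 g cyanuric acid.
(a) At 96% purity: 32,820 / 0.96 = 34,180 g product.

(b) After draining 54% and refilling: 112 × 0.46 + 7 × 0.54 = 55.3 ppm.
(b) Deficit to target: 94 − 55.3 = 38.7 mg/L.
(b) Mass: 38.7 mg/L × 500,000 L = 19,350 g cyanuric acid.

(a) 34.2 kg; (b) 19.4 kg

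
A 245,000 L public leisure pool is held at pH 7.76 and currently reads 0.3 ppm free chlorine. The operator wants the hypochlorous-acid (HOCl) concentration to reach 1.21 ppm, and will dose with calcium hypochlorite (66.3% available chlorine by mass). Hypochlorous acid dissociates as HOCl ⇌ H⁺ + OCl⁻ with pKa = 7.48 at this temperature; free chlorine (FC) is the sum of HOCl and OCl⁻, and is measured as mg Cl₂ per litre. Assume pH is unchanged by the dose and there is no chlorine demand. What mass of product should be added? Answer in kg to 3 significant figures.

1.19 kg

[OCl⁻]/[HOCl] = 10^(pH − pKa) = 10^(7.76 − 7.48) = 1.905; fraction as HOCl = 1/(1 + 1.905) = 0.3442.
Free chlorine required for 1.21 ppm HOCl: 1.21 / 0.3442 = 3.516 ppm.
FC to add: 3.516 − 0.3 = 3.216 mg/L as Cl₂.
Cl₂ equivalent: 3.216 mg/L × 245,000 L = 787.8 g.
Product at 66.3% available Cl: 787.8 / 0.663 = 1188 g.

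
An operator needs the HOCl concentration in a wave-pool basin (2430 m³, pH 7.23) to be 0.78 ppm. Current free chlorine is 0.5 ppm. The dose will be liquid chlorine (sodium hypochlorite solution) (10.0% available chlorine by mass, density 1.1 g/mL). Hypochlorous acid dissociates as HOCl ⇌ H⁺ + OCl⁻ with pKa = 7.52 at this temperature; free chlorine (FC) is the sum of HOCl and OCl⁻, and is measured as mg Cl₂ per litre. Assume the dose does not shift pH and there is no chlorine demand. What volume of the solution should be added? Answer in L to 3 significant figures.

Volume: 2430 m³ = 2,430,000 L.
[OCl⁻]/[HOCl] = 10^(pH − pKa) = 10^(7.23 − 7.52) = 0.5129; fraction as HOCl = 1/(1 + 0.5129) = 0.661.
Free chlorine required for 0.78 ppm HOCl: 0.78 / 0.661 = 1.18 ppm.
FC to add: 1.18 − 0.5 = 0.68 mg/L as Cl₂.
Cl₂ equivalent: 0.68 mg/L × 2,430,000 L = 1652 g.
Product at 10.0% available Cl: 1652 / 0.1 = 16,520 g.
Volume: 16,520 g ÷ 1.1 g/mL = 15,020 mL.

15.0 L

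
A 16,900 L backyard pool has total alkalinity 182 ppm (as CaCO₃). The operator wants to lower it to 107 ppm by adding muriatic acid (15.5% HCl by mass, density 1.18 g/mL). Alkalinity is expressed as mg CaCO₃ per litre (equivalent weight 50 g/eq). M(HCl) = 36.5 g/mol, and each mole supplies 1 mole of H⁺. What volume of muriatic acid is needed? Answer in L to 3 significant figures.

Alkalinity to neutralize: (182 − 107) = 75 mg/L as CaCO₃ × 16,900 L = 1268 g as CaCO₃.
Equivalents of H⁺ required: 1268 ÷ 50 g/eq = 25.35 eq = 25.35 mol HCl.
Mass of HCl: 25.35 × 36.5 = 925.3 g.
Mass of 15.5% solution: 925.3 / 0.155 = 5970 g.
Volume: 5970 g ÷ 1.18 g/mL = 5059 mL.

5.06 L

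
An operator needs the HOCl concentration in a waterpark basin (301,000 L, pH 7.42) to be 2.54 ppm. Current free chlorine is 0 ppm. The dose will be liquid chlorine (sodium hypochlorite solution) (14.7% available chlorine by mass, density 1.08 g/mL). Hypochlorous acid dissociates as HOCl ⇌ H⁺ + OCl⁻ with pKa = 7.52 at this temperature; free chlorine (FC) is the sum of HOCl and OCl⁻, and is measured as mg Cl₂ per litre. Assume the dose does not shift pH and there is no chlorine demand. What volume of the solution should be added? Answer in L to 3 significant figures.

8.64 L

[OCl⁻]/[HOCl] = 10^(pH − pKa) = 10^(7.42 − 7.52) = 0.7943; fraction as HOCl = 1/(1 + 0.7943) = 0.5573.
Free chlorine required for 2.54 ppm HOCl: 2.54 / 0.5573 = 4.558 ppm.
FC to add: 4.558 − 0 = 4.558 mg/L as Cl₂.
Cl₂ equivalent: 4.558 mg/L × 301,000 L = 1372 g.
Product at 14.7% available Cl: 1372 / 0.147 = 9332 g.
Volume: 9332 g ÷ 1.08 g/mL = 8641 mL.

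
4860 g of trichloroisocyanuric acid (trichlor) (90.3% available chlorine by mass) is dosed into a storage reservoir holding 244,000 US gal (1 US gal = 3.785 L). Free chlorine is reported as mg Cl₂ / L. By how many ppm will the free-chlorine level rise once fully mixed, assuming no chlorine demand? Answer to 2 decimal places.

Volume: 244,000 US gal × 3.785 L/gal = 923,540 L.
Available chlorine delivered: 4860 g × 0.903 = 4389 g as Cl₂.
Concentration rise: 4389 g / 923,540 L = 4.752 mg/L = 4.75 ppm.

4.75 ppm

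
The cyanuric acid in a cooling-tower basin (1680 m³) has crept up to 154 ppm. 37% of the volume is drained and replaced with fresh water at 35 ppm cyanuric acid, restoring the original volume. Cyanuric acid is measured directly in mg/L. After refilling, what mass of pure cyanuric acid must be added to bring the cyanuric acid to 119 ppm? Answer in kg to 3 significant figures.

15.2 kg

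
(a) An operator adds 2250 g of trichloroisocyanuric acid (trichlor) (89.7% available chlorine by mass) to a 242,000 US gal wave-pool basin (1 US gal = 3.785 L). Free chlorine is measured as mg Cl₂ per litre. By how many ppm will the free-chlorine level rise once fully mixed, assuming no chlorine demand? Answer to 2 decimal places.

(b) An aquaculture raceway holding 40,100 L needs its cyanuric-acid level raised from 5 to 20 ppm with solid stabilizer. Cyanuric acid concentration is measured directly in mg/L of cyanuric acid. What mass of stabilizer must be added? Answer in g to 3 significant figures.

(a) 2.20 ppm; (b) 602 g

(a) Volume: 242,000 US gal × 3.785 L/gal = 915,970 L.
(a) Available chlorine delivered: 2250 g × 0.897 = 2018 g as Cl₂.
(a) Concentration rise: 2018 g / 915,970 L = 2.203 mg/L = 2.20 ppm.

(b) CYA to add: (20 − 5) = 15 mg/L × 40,100 L = 601.5 g cyanuric acid.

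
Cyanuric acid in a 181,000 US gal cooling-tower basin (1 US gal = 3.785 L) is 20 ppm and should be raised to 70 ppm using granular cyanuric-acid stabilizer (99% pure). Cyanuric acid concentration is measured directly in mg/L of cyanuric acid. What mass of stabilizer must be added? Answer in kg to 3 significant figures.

34.6 kg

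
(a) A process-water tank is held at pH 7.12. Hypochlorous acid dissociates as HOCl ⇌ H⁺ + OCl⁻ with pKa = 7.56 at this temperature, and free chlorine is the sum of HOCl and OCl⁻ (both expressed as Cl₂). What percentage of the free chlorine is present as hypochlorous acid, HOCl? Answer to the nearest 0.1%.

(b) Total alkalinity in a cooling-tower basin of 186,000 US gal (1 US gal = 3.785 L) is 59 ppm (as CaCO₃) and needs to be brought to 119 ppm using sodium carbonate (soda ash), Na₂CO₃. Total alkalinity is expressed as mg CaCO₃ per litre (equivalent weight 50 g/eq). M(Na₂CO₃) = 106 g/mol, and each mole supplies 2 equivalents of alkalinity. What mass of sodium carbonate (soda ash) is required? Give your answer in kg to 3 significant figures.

(a) [OCl⁻]/[HOCl] = 10^(pH − pKa) = 10^(7.12 − 7.56) = 10^-0.44 = 0.3631.
(a) Fraction as HOCl = 1 / (1 + 0.3631) = 0.7336.

(b) Volume: 186,000 US gal × 3.785 L/gal = 704,010 L.
(b) Alkalinity to add: (119 − 59) = 60 mg/L as CaCO₃ × 704,010 L = 42,240 g as CaCO₃.
(b) Equivalents: 42,240 g ÷ 50 g/eq = 844.8 eq.
(b) Each mole of Na₂CO₃ supplies 2 eq, so 844.8 / 2 = 422.4 mol.
(b) Mass: 422.4 mol × 106 g/mol = 44,780 g.

(a) 73.4%; (b) 44.8 kg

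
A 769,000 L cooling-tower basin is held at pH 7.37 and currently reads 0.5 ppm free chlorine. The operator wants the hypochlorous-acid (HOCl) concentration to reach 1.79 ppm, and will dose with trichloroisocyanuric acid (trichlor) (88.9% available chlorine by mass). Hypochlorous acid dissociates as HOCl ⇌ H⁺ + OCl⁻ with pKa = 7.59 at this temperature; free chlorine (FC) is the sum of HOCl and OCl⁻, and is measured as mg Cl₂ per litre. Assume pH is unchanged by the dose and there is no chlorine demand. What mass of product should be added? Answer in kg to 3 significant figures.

[OCl⁻]/[HOCl] = 10^(pH − pKa) = 10^(7.37 − 7.59) = 0.6026; fraction as HOCl = 1/(1 + 0.6026) = 0.624.
Free chlorine required for 1.79 ppm HOCl: 1.79 / 0.624 = 2.869 ppm.
FC to add: 2.869 − 0.5 = 2.369 mg/L as Cl₂.
Cl₂ equivalent: 2.369 mg/L × 769,000 L = 1821 g.
Product at 88.9% available Cl: 1821 / 0.889 = 2049 g.

2.05 kg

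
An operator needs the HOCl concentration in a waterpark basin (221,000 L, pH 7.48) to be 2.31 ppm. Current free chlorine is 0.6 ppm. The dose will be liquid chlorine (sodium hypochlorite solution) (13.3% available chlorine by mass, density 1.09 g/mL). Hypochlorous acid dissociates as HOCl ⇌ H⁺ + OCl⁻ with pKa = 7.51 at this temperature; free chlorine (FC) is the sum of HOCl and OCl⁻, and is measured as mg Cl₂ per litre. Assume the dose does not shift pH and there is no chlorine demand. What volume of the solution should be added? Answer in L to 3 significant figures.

[OCl⁻]/[HOCl] = 10^(pH − pKa) = 10^(7.48 − 7.51) = 0.9333; fraction as HOCl = 1/(1 + 0.9333) = 0.5173.
Free chlorine required for 2.31 ppm HOCl: 2.31 / 0.5173 = 4.466 ppm.
FC to add: 4.466 − 0.6 = 3.866 mg/L as Cl₂.
Cl₂ equivalent: 3.866 mg/L × 221,000 L = 854.3 g.
Product at 13.3% available Cl: 854.3 / 0.133 = 6424 g.
Volume: 6424 g ÷ 1.09 g/mL = 5893 mL.

5.89 L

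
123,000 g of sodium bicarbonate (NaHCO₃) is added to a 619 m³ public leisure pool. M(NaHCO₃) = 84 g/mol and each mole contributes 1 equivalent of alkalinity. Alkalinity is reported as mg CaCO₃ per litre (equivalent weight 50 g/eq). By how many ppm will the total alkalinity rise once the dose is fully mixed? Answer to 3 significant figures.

118 ppm

Volume: 619 m³ = 619,000 L.
Moles of NaHCO₃: 123,000 g ÷ 84 g/mol = 1464 mol → 1464 eq of alkalinity.
As CaCO₃: 1464 eq × 50 g/eq = 73,210 g.
Rise: 73,210 g / 619,000 L × 1000 = 118.3 mg/L.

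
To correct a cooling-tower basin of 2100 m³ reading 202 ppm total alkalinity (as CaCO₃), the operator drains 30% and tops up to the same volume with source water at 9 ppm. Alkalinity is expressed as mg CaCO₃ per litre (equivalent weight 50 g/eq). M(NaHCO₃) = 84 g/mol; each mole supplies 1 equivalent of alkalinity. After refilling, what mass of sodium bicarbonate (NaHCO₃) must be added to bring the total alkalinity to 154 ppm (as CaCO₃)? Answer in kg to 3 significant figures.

34.9 kg

Volume: 2100 m³ = 2,100,000 L.
After draining 30% and refilling: 202 × 0.70 + 9 × 0.30 = 144.1 ppm.
Deficit to target: 154 − 144.1 = 9.9 mg/L.
As CaCO₃: 9.9 mg/L × 2,100,000 L = 20,790 g; ÷ 50 g/eq ÷ 1 = 415.8 mol NaHCO₃.
Mass: 415.8 × 84 = 34,930 g.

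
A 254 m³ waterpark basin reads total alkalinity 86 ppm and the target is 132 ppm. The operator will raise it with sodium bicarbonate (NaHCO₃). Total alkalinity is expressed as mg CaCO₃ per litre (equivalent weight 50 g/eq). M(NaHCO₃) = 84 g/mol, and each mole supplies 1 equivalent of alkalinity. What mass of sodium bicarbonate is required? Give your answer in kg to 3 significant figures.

19.6 kg

Volume: 254 m³ = 254,000 L.
Alkalinity to add: (132 − 86) = 46 mg/L as CaCO₃ × 254,000 L = 11,680 g as CaCO₃.
Equivalents: 11,680 g ÷ 50 g/eq = 233.7 eq.
NaHCO₃ supplies 1 eq per mole → 233.7 mol.
Mass: 233.7 mol × 84 g/mol = 19,630 g.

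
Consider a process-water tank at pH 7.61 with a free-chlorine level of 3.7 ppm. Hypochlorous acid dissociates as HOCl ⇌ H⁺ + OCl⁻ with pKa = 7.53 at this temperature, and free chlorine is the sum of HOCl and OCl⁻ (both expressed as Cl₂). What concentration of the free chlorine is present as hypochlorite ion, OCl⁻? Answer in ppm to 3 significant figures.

[OCl⁻]/[HOCl] = 10^(pH − pKa) = 10^(7.61 − 7.53) = 10^0.08 = 1.202.
Fraction as HOCl = 1 / (1 + 1.202) = 0.4541.
OCl⁻ = (1 − 0.4541) × 3.7 ppm = 2.02 ppm.

2.02 ppm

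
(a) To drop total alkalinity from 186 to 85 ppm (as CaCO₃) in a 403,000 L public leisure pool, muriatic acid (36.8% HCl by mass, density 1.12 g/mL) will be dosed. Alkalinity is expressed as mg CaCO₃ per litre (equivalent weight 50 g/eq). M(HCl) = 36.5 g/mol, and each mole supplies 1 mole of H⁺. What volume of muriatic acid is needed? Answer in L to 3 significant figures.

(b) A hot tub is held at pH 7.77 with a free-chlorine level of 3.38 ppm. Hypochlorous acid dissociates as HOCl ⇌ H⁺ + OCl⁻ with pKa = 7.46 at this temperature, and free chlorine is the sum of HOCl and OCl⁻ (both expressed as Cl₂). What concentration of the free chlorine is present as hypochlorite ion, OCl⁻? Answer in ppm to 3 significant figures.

(a) Alkalinity to neutralize: (186 − 85) = 101 mg/L as CaCO₃ × 403,000 L = 40,700 g as CaCO₃.
(a) Equivalents of H⁺ required: 40,700 ÷ 50 g/eq = 814.1 eq = 814.1 mol HCl.
(a) Mass of HCl: 814.1 × 36.5 = 29,710 g.
(a) Mass of 36.8% solution: 29,710 / 0.368 = 80,740 g.
(a) Volume: 80,740 g ÷ 1.12 g/mL = 72,090 mL.

(b) [OCl⁻]/[HOCl] = 10^(pH − pKa) = 10^(7.77 − 7.46) = 10^0.31 = 2.042.
(b) Fraction as HOCl = 1 / (1 + 2.042) = 0.3288.
(b) OCl⁻ = (1 − 0.3288) × 3.38 ppm = 2.269 ppm.

(a) 72.1 L; (b) 2.27 ppm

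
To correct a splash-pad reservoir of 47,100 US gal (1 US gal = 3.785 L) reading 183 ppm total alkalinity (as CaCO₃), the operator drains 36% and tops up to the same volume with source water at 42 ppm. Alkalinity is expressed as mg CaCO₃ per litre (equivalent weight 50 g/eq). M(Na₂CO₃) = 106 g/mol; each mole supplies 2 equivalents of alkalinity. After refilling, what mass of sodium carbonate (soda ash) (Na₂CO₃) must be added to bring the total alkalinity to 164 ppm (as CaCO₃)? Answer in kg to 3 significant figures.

Volume: 47,100 US gal × 3.785 L/gal = 178,274 L.
After draining 36% and refilling: 183 × 0.64 + 42 × 0.36 = 132.24 ppm.
Deficit to target: 164 − 132.24 = 31.76 mg/L.
As CaCO₃: 31.76 mg/L × 178,274 L = 5662 g; ÷ 50 g/eq ÷ 2 = 56.62 mol Na₂CO₃.
Mass: 56.62 × 106 = 6002 g.

6.00 kg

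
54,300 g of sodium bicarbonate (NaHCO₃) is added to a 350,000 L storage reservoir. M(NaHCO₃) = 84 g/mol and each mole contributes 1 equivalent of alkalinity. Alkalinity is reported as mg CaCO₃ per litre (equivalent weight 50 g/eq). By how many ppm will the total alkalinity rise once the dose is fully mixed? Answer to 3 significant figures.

92.3 ppm

Moles of NaHCO₃: 54,300 g ÷ 84 g/mol = 646.4 mol → 646.4 eq of alkalinity.
As CaCO₃: 646.4 eq × 50 g/eq = 32,320 g.
Rise: 32,320 g / 350,000 L × 1000 = 92.35 mg/L.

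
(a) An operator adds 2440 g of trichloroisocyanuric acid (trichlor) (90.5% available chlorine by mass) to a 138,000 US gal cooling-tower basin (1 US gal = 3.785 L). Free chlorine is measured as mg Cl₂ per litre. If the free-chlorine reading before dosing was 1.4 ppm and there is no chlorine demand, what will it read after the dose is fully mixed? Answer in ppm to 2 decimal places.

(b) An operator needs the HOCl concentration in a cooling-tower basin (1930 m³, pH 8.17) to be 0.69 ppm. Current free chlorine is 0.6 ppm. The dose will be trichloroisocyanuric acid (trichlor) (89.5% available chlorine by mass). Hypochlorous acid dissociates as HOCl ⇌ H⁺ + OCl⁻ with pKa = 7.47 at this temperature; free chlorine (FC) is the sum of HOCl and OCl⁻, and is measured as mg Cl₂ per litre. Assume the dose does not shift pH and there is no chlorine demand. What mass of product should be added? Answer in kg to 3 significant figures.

(a) 5.63 ppm; (b) 7.65 kg

(a) Volume: 138,000 US gal × 3.785 L/gal = 522,330 L.
(a) Available chlorine delivered: 2440 g × 0.905 = 2208 g as Cl₂.
(a) Concentration rise: 2208 g / 522,330 L = 4.228 mg/L = 4.23 ppm.
(a) Final FC: 1.4 + 4.23 = 5.63 ppm.

(b) Volume: 1930 m³ = 1,930,000 L.
(b) [OCl⁻]/[HOCl] = 10^(pH − pKa) = 10^(8.17 − 7.47) = 5.012; fraction as HOCl = 1/(1 + 5.012) = 0.1663.
(b) Free chlorine required for 0.69 ppm HOCl: 0.69 / 0.1663 = 4.148 ppm.
(b) FC to add: 4.148 − 0.6 = 3.548 mg/L as Cl₂.
(b) Cl₂ equivalent: 3.548 mg/L × 1,930,000 L = 6848 g.
(b) Product at 89.5% available Cl: 6848 / 0.895 = 7651 g.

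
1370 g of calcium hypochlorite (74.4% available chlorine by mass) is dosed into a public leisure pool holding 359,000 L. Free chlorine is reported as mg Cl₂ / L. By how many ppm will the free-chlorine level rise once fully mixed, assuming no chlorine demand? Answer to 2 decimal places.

Available chlorine delivered: 1370 g × 0.744 = 1019 g as Cl₂.
Concentration rise: 1019 g / 359,000 L = 2.839 mg/L = 2.84 ppm.

2.84 ppm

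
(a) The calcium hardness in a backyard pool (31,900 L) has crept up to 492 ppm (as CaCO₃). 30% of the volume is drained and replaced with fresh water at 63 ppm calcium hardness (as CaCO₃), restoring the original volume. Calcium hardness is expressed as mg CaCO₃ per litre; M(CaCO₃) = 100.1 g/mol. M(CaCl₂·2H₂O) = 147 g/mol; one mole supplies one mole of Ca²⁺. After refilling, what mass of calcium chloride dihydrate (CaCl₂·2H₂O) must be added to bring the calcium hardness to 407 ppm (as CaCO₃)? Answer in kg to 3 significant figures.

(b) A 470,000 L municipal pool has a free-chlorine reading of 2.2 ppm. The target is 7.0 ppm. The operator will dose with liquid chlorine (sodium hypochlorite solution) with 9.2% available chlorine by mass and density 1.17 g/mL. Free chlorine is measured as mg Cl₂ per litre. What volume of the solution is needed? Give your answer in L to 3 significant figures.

(a) 2.05 kg; (b) 21.0 L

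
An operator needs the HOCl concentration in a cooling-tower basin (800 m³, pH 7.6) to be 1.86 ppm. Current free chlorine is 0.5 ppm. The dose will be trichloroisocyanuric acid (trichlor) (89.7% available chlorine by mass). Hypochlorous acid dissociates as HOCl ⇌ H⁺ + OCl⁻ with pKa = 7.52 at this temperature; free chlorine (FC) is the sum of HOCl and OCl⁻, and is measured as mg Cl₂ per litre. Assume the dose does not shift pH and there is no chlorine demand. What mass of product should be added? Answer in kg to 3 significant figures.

Volume: 800 m³ = 800,000 L.
[OCl⁻]/[HOCl] = 10^(pH − pKa) = 10^(7.6 − 7.52) = 1.202; fraction as HOCl = 1/(1 + 1.202) = 0.4541.
Free chlorine required for 1.86 ppm HOCl: 1.86 / 0.4541 = 4.096 ppm.
FC to add: 4.096 − 0.5 = 3.596 mg/L as Cl₂.
Cl₂ equivalent: 3.596 mg/L × 800,000 L = 2877 g.
Product at 89.7% available Cl: 2877 / 0.897 = 3207 g.

3.21 kg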